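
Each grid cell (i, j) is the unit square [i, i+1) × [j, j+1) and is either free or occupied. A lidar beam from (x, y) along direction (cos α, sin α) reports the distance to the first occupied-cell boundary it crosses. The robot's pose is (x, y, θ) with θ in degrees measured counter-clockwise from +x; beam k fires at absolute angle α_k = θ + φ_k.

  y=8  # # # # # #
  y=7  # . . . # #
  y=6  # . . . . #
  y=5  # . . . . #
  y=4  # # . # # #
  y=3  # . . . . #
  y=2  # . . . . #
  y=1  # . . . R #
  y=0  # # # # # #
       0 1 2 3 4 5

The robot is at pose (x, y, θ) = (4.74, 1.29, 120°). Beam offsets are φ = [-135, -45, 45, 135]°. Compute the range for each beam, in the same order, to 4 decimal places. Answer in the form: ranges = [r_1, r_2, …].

ranges = [0.2692, 1.0046, 3.8719, 0.3002]

beam 1: φ=-135°, α=345°
  dir = (cos 345°, sin 345°) = (0.9659, -0.2588); from cell (4,1)
  next x-line at t=0.2692, next y-line at t=1.1205; Δt_x=1.0353, Δt_y=3.8637
    x: enter (5,1) at t=0.2692 ← occupied
  → r_1 = 0.2692
beam 2: φ=-45°, α=75°
  dir = (cos 75°, sin 75°) = (0.2588, 0.9659); from cell (4,1)
  next x-line at t=1.0046, next y-line at t=0.7350; Δt_x=3.8637, Δt_y=1.0353
    y: enter (4,2) at t=0.7350
    x: enter (5,2) at t=1.0046 ← occupied
  → r_2 = 1.0046
beam 3: φ=45°, α=165°
  dir = (cos 165°, sin 165°) = (-0.9659, 0.2588); from cell (4,1)
  next x-line at t=0.7661, next y-line at t=2.7432; Δt_x=1.0353, Δt_y=3.8637
    x: enter (3,1) at t=0.7661
    x: enter (2,1) at t=1.8014
    y: enter (2,2) at t=2.7432
    x: enter (1,2) at t=2.8367
    x: enter (0,2) at t=3.8719 ← occupied
  → r_3 = 3.8719
beam 4: φ=135°, α=255°
  dir = (cos 255°, sin 255°) = (-0.2588, -0.9659); from cell (4,1)
  next x-line at t=2.8591, next y-line at t=0.3002; Δt_x=3.8637, Δt_y=1.0353
    y: enter (4,0) at t=0.3002 ← occupied
  → r_4 = 0.3002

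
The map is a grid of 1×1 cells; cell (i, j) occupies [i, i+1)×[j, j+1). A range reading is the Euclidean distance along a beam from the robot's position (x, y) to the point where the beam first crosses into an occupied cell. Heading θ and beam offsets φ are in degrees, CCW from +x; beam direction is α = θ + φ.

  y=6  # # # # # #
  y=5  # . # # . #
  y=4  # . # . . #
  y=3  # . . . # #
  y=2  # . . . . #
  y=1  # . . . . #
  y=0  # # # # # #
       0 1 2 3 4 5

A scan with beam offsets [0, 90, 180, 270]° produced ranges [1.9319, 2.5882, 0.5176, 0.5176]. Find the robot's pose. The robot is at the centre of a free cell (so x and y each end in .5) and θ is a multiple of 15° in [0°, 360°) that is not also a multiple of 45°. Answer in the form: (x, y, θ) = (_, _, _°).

Candidates: 16 free-cell centres × 16 headings = 256 poses. Raycast each; keep the one whose scan matches to 4 dp.
  (3.5, 4.5, 210°): beam 1 = 0.5774 ≠ 1.9319 ✗
  (1.5, 3.5, 240°): beam 1 = 1.0000 ≠ 1.9319 ✗
  (1.5, 2.5, 165°): beam 1 = 0.5176 ≠ 1.9319 ✗
  (3.5, 3.5, 120°): beam 1 = 1.0000 ≠ 1.9319 ✗
  …
  (1.5, 1.5, 345°): r_1=1.9319, r_2=2.5882, r_3=0.5176, r_4=0.5176 — all match ✓
Unique over the lattice → pose = (1.5, 1.5, 345°).

(x, y, θ) = (1.5, 1.5, 345°)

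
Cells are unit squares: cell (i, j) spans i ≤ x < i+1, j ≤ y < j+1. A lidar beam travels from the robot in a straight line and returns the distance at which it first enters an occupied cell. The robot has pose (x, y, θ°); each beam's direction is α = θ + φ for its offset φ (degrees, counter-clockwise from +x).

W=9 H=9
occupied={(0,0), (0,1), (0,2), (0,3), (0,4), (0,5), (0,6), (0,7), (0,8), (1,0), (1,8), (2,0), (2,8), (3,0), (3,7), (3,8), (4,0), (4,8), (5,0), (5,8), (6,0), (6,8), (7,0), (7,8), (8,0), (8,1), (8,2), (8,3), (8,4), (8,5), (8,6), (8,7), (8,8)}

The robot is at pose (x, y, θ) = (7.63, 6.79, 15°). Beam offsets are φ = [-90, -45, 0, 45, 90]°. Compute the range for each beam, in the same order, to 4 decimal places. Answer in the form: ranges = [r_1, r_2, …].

beam 1: φ=-90°, α=285°
  dir = (cos 285°, sin 285°) = (0.2588, -0.9659); from cell (7,6)
  next x-line at t=1.4296, next y-line at t=0.8179; Δt_x=3.8637, Δt_y=1.0353
    y: enter (7,5) at t=0.8179
    x: enter (8,5) at t=1.4296 ← occupied
  → r_1 = 1.4296
beam 2: φ=-45°, α=330°
  dir = (cos 330°, sin 330°) = (0.8660, -0.5000); from cell (7,6)
  next x-line at t=0.4272, next y-line at t=1.5800; Δt_x=1.1547, Δt_y=2.0000
    x: enter (8,6) at t=0.4272 ← occupied
  → r_2 = 0.4272
beam 3: φ=0°, α=15°
  dir = (cos 15°, sin 15°) = (0.9659, 0.2588); from cell (7,6)
  next x-line at t=0.3831, next y-line at t=0.8114; Δt_x=1.0353, Δt_y=3.8637
    x: enter (8,6) at t=0.3831 ← occupied
  → r_3 = 0.3831
beam 4: φ=45°, α=60°
  dir = (cos 60°, sin 60°) = (0.5000, 0.8660); from cell (7,6)
  next x-line at t=0.7400, next y-line at t=0.2425; Δt_x=2.0000, Δt_y=1.1547
    y: enter (7,7) at t=0.2425
    x: enter (8,7) at t=0.7400 ← occupied
  → r_4 = 0.7400
beam 5: φ=90°, α=105°
  dir = (cos 105°, sin 105°) = (-0.2588, 0.9659); from cell (7,6)
  next x-line at t=2.4341, next y-line at t=0.2174; Δt_x=3.8637, Δt_y=1.0353
    y: enter (7,7) at t=0.2174
    y: enter (7,8) at t=1.2527 ← occupied
  → r_5 = 1.2527

ranges = [1.4296, 0.4272, 0.3831, 0.7400, 1.2527]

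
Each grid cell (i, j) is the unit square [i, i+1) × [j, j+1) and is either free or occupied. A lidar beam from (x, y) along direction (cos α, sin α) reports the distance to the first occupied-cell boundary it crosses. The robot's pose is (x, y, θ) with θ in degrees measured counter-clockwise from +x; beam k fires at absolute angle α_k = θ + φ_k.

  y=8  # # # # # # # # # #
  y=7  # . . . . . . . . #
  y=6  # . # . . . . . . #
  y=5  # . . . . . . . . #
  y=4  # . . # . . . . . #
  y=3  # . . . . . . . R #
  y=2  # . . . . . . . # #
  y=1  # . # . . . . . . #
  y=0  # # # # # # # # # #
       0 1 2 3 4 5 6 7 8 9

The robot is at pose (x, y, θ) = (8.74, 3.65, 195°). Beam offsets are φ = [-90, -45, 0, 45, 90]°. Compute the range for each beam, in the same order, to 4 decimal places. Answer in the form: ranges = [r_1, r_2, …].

ranges = [4.5035, 6.6280, 6.3751, 0.7506, 0.6729]

beam 1: φ=-90°, α=105°
  dir = (cos 105°, sin 105°) = (-0.2588, 0.9659); from cell (8,3)
  next x-line at t=2.8591, next y-line at t=0.3623; Δt_x=3.8637, Δt_y=1.0353
    y: enter (8,4) at t=0.3623
    y: enter (8,5) at t=1.3976
    y: enter (8,6) at t=2.4329
    x: enter (7,6) at t=2.8591
    y: enter (7,7) at t=3.4682
    y: enter (7,8) at t=4.5035 ← occupied
  → r_1 = 4.5035
beam 2: φ=-45°, α=150°
  dir = (cos 150°, sin 150°) = (-0.8660, 0.5000); from cell (8,3)
  next x-line at t=0.8545, next y-line at t=0.7000; Δt_x=1.1547, Δt_y=2.0000
    y: enter (8,4) at t=0.7000
    x: enter (7,4) at t=0.8545
    x: enter (6,4) at t=2.0092
    y: enter (6,5) at t=2.7000
    x: enter (5,5) at t=3.1639
    x: enter (4,5) at t=4.3186
    y: enter (4,6) at t=4.7000
    x: enter (3,6) at t=5.4733
    x: enter (2,6) at t=6.6280 ← occupied
  → r_2 = 6.6280
beam 3: φ=0°, α=195°
  dir = (cos 195°, sin 195°) = (-0.9659, -0.2588); from cell (8,3)
  next x-line at t=0.7661, next y-line at t=2.5114; Δt_x=1.0353, Δt_y=3.8637
    x: enter (7,3) at t=0.7661
    x: enter (6,3) at t=1.8014
    y: enter (6,2) at t=2.5114
    x: enter (5,2) at t=2.8367
    x: enter (4,2) at t=3.8719
    x: enter (3,2) at t=4.9072
    x: enter (2,2) at t=5.9425
    y: enter (2,1) at t=6.3751 ← occupied
  → r_3 = 6.3751
beam 4: φ=45°, α=240°
  dir = (cos 240°, sin 240°) = (-0.5000, -0.8660); from cell (8,3)
  next x-line at t=1.4800, next y-line at t=0.7506; Δt_x=2.0000, Δt_y=1.1547
    y: enter (8,2) at t=0.7506 ← occupied
  → r_4 = 0.7506
beam 5: φ=90°, α=285°
  dir = (cos 285°, sin 285°) = (0.2588, -0.9659); from cell (8,3)
  next x-line at t=1.0046, next y-line at t=0.6729; Δt_x=3.8637, Δt_y=1.0353
    y: enter (8,2) at t=0.6729 ← occupied
  → r_5 = 0.6729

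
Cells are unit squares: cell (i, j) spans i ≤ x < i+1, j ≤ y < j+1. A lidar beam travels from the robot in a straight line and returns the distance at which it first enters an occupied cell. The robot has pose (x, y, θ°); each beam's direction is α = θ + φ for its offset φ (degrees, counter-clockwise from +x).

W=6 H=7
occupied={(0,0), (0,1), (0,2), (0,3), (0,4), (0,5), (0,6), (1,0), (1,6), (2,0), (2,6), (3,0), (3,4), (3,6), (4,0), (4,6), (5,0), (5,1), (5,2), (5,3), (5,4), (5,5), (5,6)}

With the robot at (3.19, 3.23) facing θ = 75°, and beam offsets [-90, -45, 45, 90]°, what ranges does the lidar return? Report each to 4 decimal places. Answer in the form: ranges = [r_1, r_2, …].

ranges = [1.8738, 2.0900, 3.1985, 2.2673]

beam 1: φ=-90°, α=345°
  cosα=0.9659 sinα=-0.2588 | (3,3) | tMaxX 0.8386 tMaxY 0.8887 | tΔX 1.0353 tΔY 3.8637
    t=0.8386 [x] (4,3)
    t=0.8887 [y] (4,2)
    t=1.8738 [x] (5,2) — stop
  → r_1 = 1.8738
beam 2: φ=-45°, α=30°
  cosα=0.8660 sinα=0.5000 | (3,3) | tMaxX 0.9353 tMaxY 1.5400 | tΔX 1.1547 tΔY 2.0000
    t=0.9353 [x] (4,3)
    t=1.5400 [y] (4,4)
    t=2.0900 [x] (5,4) — stop
  → r_2 = 2.0900
beam 3: φ=45°, α=120°
  cosα=-0.5000 sinα=0.8660 | (3,3) | tMaxX 0.3800 tMaxY 0.8891 | tΔX 2.0000 tΔY 1.1547
    t=0.3800 [x] (2,3)
    t=0.8891 [y] (2,4)
    t=2.0438 [y] (2,5)
    t=2.3800 [x] (1,5)
    t=3.1985 [y] (1,6) — stop
  → r_3 = 3.1985
beam 4: φ=90°, α=165°
  cosα=-0.9659 sinα=0.2588 | (3,3) | tMaxX 0.1967 tMaxY 2.9751 | tΔX 1.0353 tΔY 3.8637
    t=0.1967 [x] (2,3)
    t=1.2320 [x] (1,3)
    t=2.2673 [x] (0,3) — stop
  → r_4 = 2.2673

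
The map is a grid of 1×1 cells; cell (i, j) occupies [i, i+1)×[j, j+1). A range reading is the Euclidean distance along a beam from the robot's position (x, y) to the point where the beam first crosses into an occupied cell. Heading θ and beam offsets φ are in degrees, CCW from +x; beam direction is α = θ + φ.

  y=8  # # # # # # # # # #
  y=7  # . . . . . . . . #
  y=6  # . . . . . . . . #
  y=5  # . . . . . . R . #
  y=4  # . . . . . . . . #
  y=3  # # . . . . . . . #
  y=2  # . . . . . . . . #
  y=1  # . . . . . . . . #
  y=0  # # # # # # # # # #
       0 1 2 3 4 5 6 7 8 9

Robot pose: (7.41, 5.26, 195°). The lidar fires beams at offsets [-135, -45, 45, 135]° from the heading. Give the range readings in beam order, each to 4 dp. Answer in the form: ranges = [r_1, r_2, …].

beam 1: φ=-135°, α=60°
  d=(0.5000,0.8660)  start (7,5)  tX=1.1800 tY=0.8545  stride 1/|dx|=2.0000 1/|dy|=1.1547
    cross y-line → (7,6), t=0.8545
    cross x-line → (8,6), t=1.1800
    cross y-line → (8,7), t=2.0092
    cross y-line → (8,8), t=3.1639 (wall)
  → r_1 = 3.1639
beam 2: φ=-45°, α=150°
  d=(-0.8660,0.5000)  start (7,5)  tX=0.4734 tY=1.4800  stride 1/|dx|=1.1547 1/|dy|=2.0000
    cross x-line → (6,5), t=0.4734
    cross y-line → (6,6), t=1.4800
    cross x-line → (5,6), t=1.6281
    cross x-line → (4,6), t=2.7828
    cross y-line → (4,7), t=3.4800
    cross x-line → (3,7), t=3.9375
    cross x-line → (2,7), t=5.0922
    cross y-line → (2,8), t=5.4800 (wall)
  → r_2 = 5.4800
beam 3: φ=45°, α=240°
  d=(-0.5000,-0.8660)  start (7,5)  tX=0.8200 tY=0.3002  stride 1/|dx|=2.0000 1/|dy|=1.1547
    cross y-line → (7,4), t=0.3002
    cross x-line → (6,4), t=0.8200
    cross y-line → (6,3), t=1.4549
    cross y-line → (6,2), t=2.6096
    cross x-line → (5,2), t=2.8200
    cross y-line → (5,1), t=3.7643
    cross x-line → (4,1), t=4.8200
    cross y-line → (4,0), t=4.9190 (wall)
  → r_3 = 4.9190
beam 4: φ=135°, α=330°
  d=(0.8660,-0.5000)  start (7,5)  tX=0.6813 tY=0.5200  stride 1/|dx|=1.1547 1/|dy|=2.0000
    cross y-line → (7,4), t=0.5200
    cross x-line → (8,4), t=0.6813
    cross x-line → (9,4), t=1.8360 (wall)
  → r_4 = 1.8360

ranges = [3.1639, 5.4800, 4.9190, 1.8360]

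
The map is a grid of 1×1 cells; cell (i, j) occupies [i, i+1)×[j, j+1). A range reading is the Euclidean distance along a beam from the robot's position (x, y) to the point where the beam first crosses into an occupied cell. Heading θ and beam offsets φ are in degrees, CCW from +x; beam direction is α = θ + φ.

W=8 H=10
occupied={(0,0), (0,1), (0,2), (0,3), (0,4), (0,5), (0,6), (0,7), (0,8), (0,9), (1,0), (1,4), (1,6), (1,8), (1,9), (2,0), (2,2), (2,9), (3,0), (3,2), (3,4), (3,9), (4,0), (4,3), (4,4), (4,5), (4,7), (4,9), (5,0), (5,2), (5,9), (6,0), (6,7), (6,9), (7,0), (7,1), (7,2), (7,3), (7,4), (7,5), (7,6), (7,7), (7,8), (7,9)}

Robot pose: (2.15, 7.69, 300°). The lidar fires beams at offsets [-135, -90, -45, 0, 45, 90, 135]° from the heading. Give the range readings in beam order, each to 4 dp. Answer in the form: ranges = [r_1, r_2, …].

beam 1: φ=-135°, α=165°
  dir = (cos 165°, sin 165°) = (-0.9659, 0.2588); from cell (2,7)
  next x-line at t=0.1553, next y-line at t=1.1977; Δt_x=1.0353, Δt_y=3.8637
    x: enter (1,7) at t=0.1553
    x: enter (0,7) at t=1.1906 ← occupied
  → r_1 = 1.1906
beam 2: φ=-90°, α=210°
  dir = (cos 210°, sin 210°) = (-0.8660, -0.5000); from cell (2,7)
  next x-line at t=0.1732, next y-line at t=1.3800; Δt_x=1.1547, Δt_y=2.0000
    x: enter (1,7) at t=0.1732
    x: enter (0,7) at t=1.3279 ← occupied
  → r_2 = 1.3279
beam 3: φ=-45°, α=255°
  dir = (cos 255°, sin 255°) = (-0.2588, -0.9659); from cell (2,7)
  next x-line at t=0.5796, next y-line at t=0.7143; Δt_x=3.8637, Δt_y=1.0353
    x: enter (1,7) at t=0.5796
    y: enter (1,6) at t=0.7143 ← occupied
  → r_3 = 0.7143
beam 4: φ=0°, α=300°
  dir = (cos 300°, sin 300°) = (0.5000, -0.8660); from cell (2,7)
  next x-line at t=1.7000, next y-line at t=0.7967; Δt_x=2.0000, Δt_y=1.1547
    y: enter (2,6) at t=0.7967
    x: enter (3,6) at t=1.7000
    y: enter (3,5) at t=1.9514
    y: enter (3,4) at t=3.1061 ← occupied
  → r_4 = 3.1061
beam 5: φ=45°, α=345°
  dir = (cos 345°, sin 345°) = (0.9659, -0.2588); from cell (2,7)
  next x-line at t=0.8800, next y-line at t=2.6660; Δt_x=1.0353, Δt_y=3.8637
    x: enter (3,7) at t=0.8800
    x: enter (4,7) at t=1.9153 ← occupied
  → r_5 = 1.9153
beam 6: φ=90°, α=30°
  dir = (cos 30°, sin 30°) = (0.8660, 0.5000); from cell (2,7)
  next x-line at t=0.9815, next y-line at t=0.6200; Δt_x=1.1547, Δt_y=2.0000
    y: enter (2,8) at t=0.6200
    x: enter (3,8) at t=0.9815
    x: enter (4,8) at t=2.1362
    y: enter (4,9) at t=2.6200 ← occupied
  → r_6 = 2.6200
beam 7: φ=135°, α=75°
  dir = (cos 75°, sin 75°) = (0.2588, 0.9659); from cell (2,7)
  next x-line at t=3.2841, next y-line at t=0.3209; Δt_x=3.8637, Δt_y=1.0353
    y: enter (2,8) at t=0.3209
    y: enter (2,9) at t=1.3562 ← occupied
  → r_7 = 1.3562

ranges = [1.1906, 1.3279, 0.7143, 3.1061, 1.9153, 2.6200, 1.3562]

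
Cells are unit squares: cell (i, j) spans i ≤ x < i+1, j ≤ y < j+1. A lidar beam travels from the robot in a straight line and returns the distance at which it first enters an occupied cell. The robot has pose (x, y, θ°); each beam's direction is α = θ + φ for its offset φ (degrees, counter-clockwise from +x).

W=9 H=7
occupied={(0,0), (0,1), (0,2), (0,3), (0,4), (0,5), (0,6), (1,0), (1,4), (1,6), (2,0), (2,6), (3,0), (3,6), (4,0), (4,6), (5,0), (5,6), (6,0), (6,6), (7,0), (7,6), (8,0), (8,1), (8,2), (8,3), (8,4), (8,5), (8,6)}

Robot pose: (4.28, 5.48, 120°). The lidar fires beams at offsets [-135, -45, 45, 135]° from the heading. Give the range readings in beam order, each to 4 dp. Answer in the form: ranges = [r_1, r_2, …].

beam 1: φ=-135°, α=345°
  d=(0.9659,-0.2588)  start (4,5)  tX=0.7454 tY=1.8546  stride 1/|dx|=1.0353 1/|dy|=3.8637
    cross x-line → (5,5), t=0.7454
    cross x-line → (6,5), t=1.7807
    cross y-line → (6,4), t=1.8546
    cross x-line → (7,4), t=2.8160
    cross x-line → (8,4), t=3.8512 (wall)
  → r_1 = 3.8512
beam 2: φ=-45°, α=75°
  d=(0.2588,0.9659)  start (4,5)  tX=2.7819 tY=0.5383  stride 1/|dx|=3.8637 1/|dy|=1.0353
    cross y-line → (4,6), t=0.5383 (wall)
  → r_2 = 0.5383
beam 3: φ=45°, α=165°
  d=(-0.9659,0.2588)  start (4,5)  tX=0.2899 tY=2.0091  stride 1/|dx|=1.0353 1/|dy|=3.8637
    cross x-line → (3,5), t=0.2899
    cross x-line → (2,5), t=1.3252
    cross y-line → (2,6), t=2.0091 (wall)
  → r_3 = 2.0091
beam 4: φ=135°, α=255°
  d=(-0.2588,-0.9659)  start (4,5)  tX=1.0818 tY=0.4969  stride 1/|dx|=3.8637 1/|dy|=1.0353
    cross y-line → (4,4), t=0.4969
    cross x-line → (3,4), t=1.0818
    cross y-line → (3,3), t=1.5322
    cross y-line → (3,2), t=2.5675
    cross y-line → (3,1), t=3.6028
    cross y-line → (3,0), t=4.6380 (wall)
  → r_4 = 4.6380

ranges = [3.8512, 0.5383, 2.0091, 4.6380]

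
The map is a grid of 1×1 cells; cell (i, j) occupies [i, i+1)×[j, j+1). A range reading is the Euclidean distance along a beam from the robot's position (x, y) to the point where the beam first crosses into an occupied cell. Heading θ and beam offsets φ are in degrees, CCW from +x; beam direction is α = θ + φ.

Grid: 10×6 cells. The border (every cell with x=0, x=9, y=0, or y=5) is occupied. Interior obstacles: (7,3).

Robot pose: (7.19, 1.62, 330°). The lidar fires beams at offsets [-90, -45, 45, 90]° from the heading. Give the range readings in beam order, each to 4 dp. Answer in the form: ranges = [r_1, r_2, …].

beam 1: φ=-90°, α=240°
  d=(-0.5000,-0.8660)  start (7,1)  tX=0.3800 tY=0.7159  stride 1/|dx|=2.0000 1/|dy|=1.1547
    cross x-line → (6,1), t=0.3800
    cross y-line → (6,0), t=0.7159 (wall)
  → r_1 = 0.7159
beam 2: φ=-45°, α=285°
  d=(0.2588,-0.9659)  start (7,1)  tX=3.1296 tY=0.6419  stride 1/|dx|=3.8637 1/|dy|=1.0353
    cross y-line → (7,0), t=0.6419 (wall)
  → r_2 = 0.6419
beam 3: φ=45°, α=15°
  d=(0.9659,0.2588)  start (7,1)  tX=0.8386 tY=1.4682  stride 1/|dx|=1.0353 1/|dy|=3.8637
    cross x-line → (8,1), t=0.8386
    cross y-line → (8,2), t=1.4682
    cross x-line → (9,2), t=1.8738 (wall)
  → r_3 = 1.8738
beam 4: φ=90°, α=60°
  d=(0.5000,0.8660)  start (7,1)  tX=1.6200 tY=0.4388  stride 1/|dx|=2.0000 1/|dy|=1.1547
    cross y-line → (7,2), t=0.4388
    cross y-line → (7,3), t=1.5935 (wall)
  → r_4 = 1.5935

ranges = [0.7159, 0.6419, 1.8738, 1.5935]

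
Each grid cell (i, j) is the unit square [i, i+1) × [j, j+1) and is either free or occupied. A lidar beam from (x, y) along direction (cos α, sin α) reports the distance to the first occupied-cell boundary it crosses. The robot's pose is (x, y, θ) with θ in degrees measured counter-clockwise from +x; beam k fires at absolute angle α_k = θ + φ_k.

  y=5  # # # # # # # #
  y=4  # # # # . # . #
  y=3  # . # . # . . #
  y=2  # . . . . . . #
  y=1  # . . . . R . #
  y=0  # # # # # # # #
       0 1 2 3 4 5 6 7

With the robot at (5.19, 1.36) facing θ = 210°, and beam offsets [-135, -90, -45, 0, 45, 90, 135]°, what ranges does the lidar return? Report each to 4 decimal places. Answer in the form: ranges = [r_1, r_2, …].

beam 1: φ=-135°, α=75°
  cosα=0.2588 sinα=0.9659 | (5,1) | tMaxX 3.1296 tMaxY 0.6626 | tΔX 3.8637 tΔY 1.0353
    t=0.6626 [y] (5,2)
    t=1.6979 [y] (5,3)
    t=2.7331 [y] (5,4) — stop
  → r_1 = 2.7331
beam 2: φ=-90°, α=120°
  cosα=-0.5000 sinα=0.8660 | (5,1) | tMaxX 0.3800 tMaxY 0.7390 | tΔX 2.0000 tΔY 1.1547
    t=0.3800 [x] (4,1)
    t=0.7390 [y] (4,2)
    t=1.8937 [y] (4,3) — stop
  → r_2 = 1.8937
beam 3: φ=-45°, α=165°
  cosα=-0.9659 sinα=0.2588 | (5,1) | tMaxX 0.1967 tMaxY 2.4728 | tΔX 1.0353 tΔY 3.8637
    t=0.1967 [x] (4,1)
    t=1.2320 [x] (3,1)
    t=2.2673 [x] (2,1)
    t=2.4728 [y] (2,2)
    t=3.3025 [x] (1,2)
    t=4.3378 [x] (0,2) — stop
  → r_3 = 4.3378
beam 4: φ=0°, α=210°
  cosα=-0.8660 sinα=-0.5000 | (5,1) | tMaxX 0.2194 tMaxY 0.7200 | tΔX 1.1547 tΔY 2.0000
    t=0.2194 [x] (4,1)
    t=0.7200 [y] (4,0) — stop
  → r_4 = 0.7200
beam 5: φ=45°, α=255°
  cosα=-0.2588 sinα=-0.9659 | (5,1) | tMaxX 0.7341 tMaxY 0.3727 | tΔX 3.8637 tΔY 1.0353
    t=0.3727 [y] (5,0) — stop
  → r_5 = 0.3727
beam 6: φ=90°, α=300°
  cosα=0.5000 sinα=-0.8660 | (5,1) | tMaxX 1.6200 tMaxY 0.4157 | tΔX 2.0000 tΔY 1.1547
    t=0.4157 [y] (5,0) — stop
  → r_6 = 0.4157
beam 7: φ=135°, α=345°
  cosα=0.9659 sinα=-0.2588 | (5,1) | tMaxX 0.8386 tMaxY 1.3909 | tΔX 1.0353 tΔY 3.8637
    t=0.8386 [x] (6,1)
    t=1.3909 [y] (6,0) — stop
  → r_7 = 1.3909

ranges = [2.7331, 1.8937, 4.3378, 0.7200, 0.3727, 0.4157, 1.3909]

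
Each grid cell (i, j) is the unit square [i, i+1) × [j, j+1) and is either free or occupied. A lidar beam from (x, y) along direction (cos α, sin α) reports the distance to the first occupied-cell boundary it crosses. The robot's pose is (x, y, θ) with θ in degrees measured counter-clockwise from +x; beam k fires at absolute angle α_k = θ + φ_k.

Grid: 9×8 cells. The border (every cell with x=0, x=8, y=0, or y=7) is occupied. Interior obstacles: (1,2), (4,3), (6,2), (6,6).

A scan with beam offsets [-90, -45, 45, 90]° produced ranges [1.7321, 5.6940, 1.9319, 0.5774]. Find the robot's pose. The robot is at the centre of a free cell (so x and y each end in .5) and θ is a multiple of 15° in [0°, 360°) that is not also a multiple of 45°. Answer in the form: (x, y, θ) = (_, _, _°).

(x, y, θ) = (3.5, 1.5, 150°)

Enumerate (i+0.5, j+0.5, θ) over the 38 free cells and 16 admissible headings. For each, cast all 4 beams and compare to the given ranges.
  (3.5, 5.5, 210°): beam 2 = 2.5882 ≠ 5.6940 ✗
  (4.5, 6.5, 300°): beam 1 = 4.0415 ≠ 1.7321 ✗
  (4.5, 4.5, 60°): beam 1 = 4.0415 ≠ 1.7321 ✗
  (5.5, 3.5, 240°): beam 1 = 0.5774 ≠ 1.7321 ✗
  …
  (3.5, 1.5, 150°): r_1=1.7321, r_2=5.6940, r_3=1.9319, r_4=0.5774 — all match ✓
No second candidate reproduces the full scan.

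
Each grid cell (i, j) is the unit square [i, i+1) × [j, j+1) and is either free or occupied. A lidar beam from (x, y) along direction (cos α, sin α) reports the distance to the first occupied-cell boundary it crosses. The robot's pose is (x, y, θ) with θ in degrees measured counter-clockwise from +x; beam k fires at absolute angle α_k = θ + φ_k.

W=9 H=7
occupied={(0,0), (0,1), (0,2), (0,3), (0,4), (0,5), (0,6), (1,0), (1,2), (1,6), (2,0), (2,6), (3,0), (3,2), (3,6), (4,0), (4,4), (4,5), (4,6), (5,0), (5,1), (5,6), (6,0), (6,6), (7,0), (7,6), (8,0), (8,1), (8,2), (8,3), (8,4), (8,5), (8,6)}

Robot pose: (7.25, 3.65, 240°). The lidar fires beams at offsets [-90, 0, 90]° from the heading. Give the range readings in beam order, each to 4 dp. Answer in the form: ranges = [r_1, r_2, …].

beam 1: φ=-90°, α=150°
  dir = (cos 150°, sin 150°) = (-0.8660, 0.5000); from cell (7,3)
  next x-line at t=0.2887, next y-line at t=0.7000; Δt_x=1.1547, Δt_y=2.0000
    x: enter (6,3) at t=0.2887
    y: enter (6,4) at t=0.7000
    x: enter (5,4) at t=1.4434
    x: enter (4,4) at t=2.5981 ← occupied
  → r_1 = 2.5981
beam 2: φ=0°, α=240°
  dir = (cos 240°, sin 240°) = (-0.5000, -0.8660); from cell (7,3)
  next x-line at t=0.5000, next y-line at t=0.7506; Δt_x=2.0000, Δt_y=1.1547
    x: enter (6,3) at t=0.5000
    y: enter (6,2) at t=0.7506
    y: enter (6,1) at t=1.9053
    x: enter (5,1) at t=2.5000 ← occupied
  → r_2 = 2.5000
beam 3: φ=90°, α=330°
  dir = (cos 330°, sin 330°) = (0.8660, -0.5000); from cell (7,3)
  next x-line at t=0.8660, next y-line at t=1.3000; Δt_x=1.1547, Δt_y=2.0000
    x: enter (8,3) at t=0.8660 ← occupied
  → r_3 = 0.8660

ranges = [2.5981, 2.5000, 0.8660]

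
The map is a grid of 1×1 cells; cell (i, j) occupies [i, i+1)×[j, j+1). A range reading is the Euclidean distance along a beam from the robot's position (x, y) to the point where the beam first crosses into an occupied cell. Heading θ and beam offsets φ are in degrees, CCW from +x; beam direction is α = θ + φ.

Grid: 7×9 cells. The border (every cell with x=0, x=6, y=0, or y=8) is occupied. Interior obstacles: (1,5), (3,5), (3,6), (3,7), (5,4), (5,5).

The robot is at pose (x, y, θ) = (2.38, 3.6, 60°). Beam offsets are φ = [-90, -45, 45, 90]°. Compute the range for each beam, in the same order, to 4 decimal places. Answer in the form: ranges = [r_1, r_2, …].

beam 1: φ=-90°, α=330°
  d=(0.8660,-0.5000)  start (2,3)  tX=0.7159 tY=1.2000  stride 1/|dx|=1.1547 1/|dy|=2.0000
    cross x-line → (3,3), t=0.7159
    cross y-line → (3,2), t=1.2000
    cross x-line → (4,2), t=1.8706
    cross x-line → (5,2), t=3.0253
    cross y-line → (5,1), t=3.2000
    cross x-line → (6,1), t=4.1800 (wall)
  → r_1 = 4.1800
beam 2: φ=-45°, α=15°
  d=(0.9659,0.2588)  start (2,3)  tX=0.6419 tY=1.5455  stride 1/|dx|=1.0353 1/|dy|=3.8637
    cross x-line → (3,3), t=0.6419
    cross y-line → (3,4), t=1.5455
    cross x-line → (4,4), t=1.6771
    cross x-line → (5,4), t=2.7124 (wall)
  → r_2 = 2.7124
beam 3: φ=45°, α=105°
  d=(-0.2588,0.9659)  start (2,3)  tX=1.4682 tY=0.4141  stride 1/|dx|=3.8637 1/|dy|=1.0353
    cross y-line → (2,4), t=0.4141
    cross y-line → (2,5), t=1.4494
    cross x-line → (1,5), t=1.4682 (wall)
  → r_3 = 1.4682
beam 4: φ=90°, α=150°
  d=(-0.8660,0.5000)  start (2,3)  tX=0.4388 tY=0.8000  stride 1/|dx|=1.1547 1/|dy|=2.0000
    cross x-line → (1,3), t=0.4388
    cross y-line → (1,4), t=0.8000
    cross x-line → (0,4), t=1.5935 (wall)
  → r_4 = 1.5935

ranges = [4.1800, 2.7124, 1.4682, 1.5935]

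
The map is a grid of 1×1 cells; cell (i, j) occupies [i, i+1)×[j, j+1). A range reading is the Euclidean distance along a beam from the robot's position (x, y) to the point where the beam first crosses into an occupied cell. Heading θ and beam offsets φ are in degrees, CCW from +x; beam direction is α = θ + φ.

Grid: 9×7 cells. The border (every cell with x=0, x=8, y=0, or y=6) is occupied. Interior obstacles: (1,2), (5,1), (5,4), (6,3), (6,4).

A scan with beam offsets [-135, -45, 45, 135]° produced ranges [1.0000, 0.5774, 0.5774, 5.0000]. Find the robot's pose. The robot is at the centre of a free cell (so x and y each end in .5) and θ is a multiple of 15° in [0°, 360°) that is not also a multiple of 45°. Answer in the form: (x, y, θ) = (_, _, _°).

The pose lattice has 30·16 = 480 candidates. Test each by forward raycasting.
  (1.5, 1.5, 255°): beam 1 = 0.5774 ≠ 1.0000 ✗
  (1.5, 4.5, 210°): beam 1 = 1.5529 ≠ 1.0000 ✗
  (2.5, 2.5, 30°): beam 1 = 1.5529 ≠ 1.0000 ✗
  (5.5, 2.5, 285°): beam 1 = 5.1962 ≠ 1.0000 ✗
  …
  (1.5, 3.5, 255°): r_1=1.0000, r_2=0.5774, r_3=0.5774, r_4=5.0000 — all match ✓
No second candidate reproduces the full scan.

(x, y, θ) = (1.5, 3.5, 255°)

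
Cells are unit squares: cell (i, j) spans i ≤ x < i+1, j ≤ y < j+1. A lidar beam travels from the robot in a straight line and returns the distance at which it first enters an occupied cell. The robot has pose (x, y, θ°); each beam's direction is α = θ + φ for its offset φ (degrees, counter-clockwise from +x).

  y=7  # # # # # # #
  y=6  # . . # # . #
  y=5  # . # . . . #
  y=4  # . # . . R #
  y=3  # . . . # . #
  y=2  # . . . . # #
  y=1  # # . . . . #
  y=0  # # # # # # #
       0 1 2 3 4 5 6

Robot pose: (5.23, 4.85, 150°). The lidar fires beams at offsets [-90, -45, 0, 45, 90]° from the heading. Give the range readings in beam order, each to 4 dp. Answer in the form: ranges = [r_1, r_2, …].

ranges = [1.5400, 1.1906, 2.3000, 2.3087, 0.9815]

beam 1: φ=-90°, α=60°
  cosα=0.5000 sinα=0.8660 | (5,4) | tMaxX 1.5400 tMaxY 0.1732 | tΔX 2.0000 tΔY 1.1547
    t=0.1732 [y] (5,5)
    t=1.3279 [y] (5,6)
    t=1.5400 [x] (6,6) — stop
  → r_1 = 1.5400
beam 2: φ=-45°, α=105°
  cosα=-0.2588 sinα=0.9659 | (5,4) | tMaxX 0.8887 tMaxY 0.1553 | tΔX 3.8637 tΔY 1.0353
    t=0.1553 [y] (5,5)
    t=0.8887 [x] (4,5)
    t=1.1906 [y] (4,6) — stop
  → r_2 = 1.1906
beam 3: φ=0°, α=150°
  cosα=-0.8660 sinα=0.5000 | (5,4) | tMaxX 0.2656 tMaxY 0.3000 | tΔX 1.1547 tΔY 2.0000
    t=0.2656 [x] (4,4)
    t=0.3000 [y] (4,5)
    t=1.4203 [x] (3,5)
    t=2.3000 [y] (3,6) — stop
  → r_3 = 2.3000
beam 4: φ=45°, α=195°
  cosα=-0.9659 sinα=-0.2588 | (5,4) | tMaxX 0.2381 tMaxY 3.2841 | tΔX 1.0353 tΔY 3.8637
    t=0.2381 [x] (4,4)
    t=1.2734 [x] (3,4)
    t=2.3087 [x] (2,4) — stop
  → r_4 = 2.3087
beam 5: φ=90°, α=240°
  cosα=-0.5000 sinα=-0.8660 | (5,4) | tMaxX 0.4600 tMaxY 0.9815 | tΔX 2.0000 tΔY 1.1547
    t=0.4600 [x] (4,4)
    t=0.9815 [y] (4,3) — stop
  → r_5 = 0.9815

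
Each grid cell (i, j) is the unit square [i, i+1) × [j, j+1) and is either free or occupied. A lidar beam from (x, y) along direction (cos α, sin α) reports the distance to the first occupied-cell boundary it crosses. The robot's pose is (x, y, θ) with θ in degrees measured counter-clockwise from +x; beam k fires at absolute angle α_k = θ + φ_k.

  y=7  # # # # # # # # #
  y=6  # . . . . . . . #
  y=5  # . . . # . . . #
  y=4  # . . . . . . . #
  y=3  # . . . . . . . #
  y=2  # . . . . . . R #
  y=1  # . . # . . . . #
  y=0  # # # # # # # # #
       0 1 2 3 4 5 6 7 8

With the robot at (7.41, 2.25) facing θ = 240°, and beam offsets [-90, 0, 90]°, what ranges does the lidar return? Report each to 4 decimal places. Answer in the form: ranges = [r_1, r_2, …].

ranges = [7.4016, 1.4434, 0.6813]

beam 1: φ=-90°, α=150°
  dir = (cos 150°, sin 150°) = (-0.8660, 0.5000); from cell (7,2)
  next x-line at t=0.4734, next y-line at t=1.5000; Δt_x=1.1547, Δt_y=2.0000
    x: enter (6,2) at t=0.4734
    y: enter (6,3) at t=1.5000
    x: enter (5,3) at t=1.6281
    x: enter (4,3) at t=2.7828
    y: enter (4,4) at t=3.5000
    x: enter (3,4) at t=3.9375
    x: enter (2,4) at t=5.0922
    y: enter (2,5) at t=5.5000
    x: enter (1,5) at t=6.2469
    x: enter (0,5) at t=7.4016 ← occupied
  → r_1 = 7.4016
beam 2: φ=0°, α=240°
  dir = (cos 240°, sin 240°) = (-0.5000, -0.8660); from cell (7,2)
  next x-line at t=0.8200, next y-line at t=0.2887; Δt_x=2.0000, Δt_y=1.1547
    y: enter (7,1) at t=0.2887
    x: enter (6,1) at t=0.8200
    y: enter (6,0) at t=1.4434 ← occupied
  → r_2 = 1.4434
beam 3: φ=90°, α=330°
  dir = (cos 330°, sin 330°) = (0.8660, -0.5000); from cell (7,2)
  next x-line at t=0.6813, next y-line at t=0.5000; Δt_x=1.1547, Δt_y=2.0000
    y: enter (7,1) at t=0.5000
    x: enter (8,1) at t=0.6813 ← occupied
  → r_3 = 0.6813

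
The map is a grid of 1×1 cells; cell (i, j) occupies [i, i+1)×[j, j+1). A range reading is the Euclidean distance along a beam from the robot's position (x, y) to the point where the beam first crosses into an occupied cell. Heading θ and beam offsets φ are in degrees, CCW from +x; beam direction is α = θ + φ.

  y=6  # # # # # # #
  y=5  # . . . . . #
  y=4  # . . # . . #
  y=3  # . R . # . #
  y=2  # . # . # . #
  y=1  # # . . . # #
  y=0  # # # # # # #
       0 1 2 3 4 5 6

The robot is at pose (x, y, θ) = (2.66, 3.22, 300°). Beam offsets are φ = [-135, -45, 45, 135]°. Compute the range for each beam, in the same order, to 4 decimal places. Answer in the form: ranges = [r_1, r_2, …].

beam 1: φ=-135°, α=165°
  direction (-0.9659, 0.2588); cell (2,3); t to first gridline: x 0.6833, y 3.0137 (then +1.0353 / +3.8637)
    (1,3) via x @ 0.6833
    (0,3) via x @ 1.7186  # hit
  → r_1 = 1.7186
beam 2: φ=-45°, α=255°
  direction (-0.2588, -0.9659); cell (2,3); t to first gridline: x 2.5500, y 0.2278 (then +3.8637 / +1.0353)
    (2,2) via y @ 0.2278  # hit
  → r_2 = 0.2278
beam 3: φ=45°, α=345°
  direction (0.9659, -0.2588); cell (2,3); t to first gridline: x 0.3520, y 0.8500 (then +1.0353 / +3.8637)
    (3,3) via x @ 0.3520
    (3,2) via y @ 0.8500
    (4,2) via x @ 1.3873  # hit
  → r_3 = 1.3873
beam 4: φ=135°, α=75°
  direction (0.2588, 0.9659); cell (2,3); t to first gridline: x 1.3137, y 0.8075 (then +3.8637 / +1.0353)
    (2,4) via y @ 0.8075
    (3,4) via x @ 1.3137  # hit
  → r_4 = 1.3137

ranges = [1.7186, 0.2278, 1.3873, 1.3137]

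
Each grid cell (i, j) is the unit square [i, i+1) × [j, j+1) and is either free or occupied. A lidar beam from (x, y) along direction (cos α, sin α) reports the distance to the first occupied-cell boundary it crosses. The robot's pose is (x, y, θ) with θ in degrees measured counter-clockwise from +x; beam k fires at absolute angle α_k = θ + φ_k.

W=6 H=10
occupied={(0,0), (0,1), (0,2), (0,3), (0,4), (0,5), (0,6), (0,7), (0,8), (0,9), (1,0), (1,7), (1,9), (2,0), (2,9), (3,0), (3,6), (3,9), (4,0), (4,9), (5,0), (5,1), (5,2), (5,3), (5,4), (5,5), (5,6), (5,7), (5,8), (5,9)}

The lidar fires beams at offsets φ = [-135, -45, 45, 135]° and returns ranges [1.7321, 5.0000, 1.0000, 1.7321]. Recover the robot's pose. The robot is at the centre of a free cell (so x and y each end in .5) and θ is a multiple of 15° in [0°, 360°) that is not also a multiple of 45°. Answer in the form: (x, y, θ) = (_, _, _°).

Candidates: 30 free-cell centres × 16 headings = 480 poses. Raycast each; keep the one whose scan matches to 4 dp.
  (4.5, 5.5, 60°): beam 1 = 1.9319 ≠ 1.7321 ✗
  (2.5, 8.5, 330°): beam 1 = 1.5529 ≠ 1.7321 ✗
  (2.5, 8.5, 300°): beam 1 = 1.5529 ≠ 1.7321 ✗
  …
  (2.5, 5.5, 345°): r_1=1.7321, r_2=5.0000, r_3=1.0000, r_4=1.7321 — all match ✓
No second candidate reproduces the full scan.

(x, y, θ) = (2.5, 5.5, 345°)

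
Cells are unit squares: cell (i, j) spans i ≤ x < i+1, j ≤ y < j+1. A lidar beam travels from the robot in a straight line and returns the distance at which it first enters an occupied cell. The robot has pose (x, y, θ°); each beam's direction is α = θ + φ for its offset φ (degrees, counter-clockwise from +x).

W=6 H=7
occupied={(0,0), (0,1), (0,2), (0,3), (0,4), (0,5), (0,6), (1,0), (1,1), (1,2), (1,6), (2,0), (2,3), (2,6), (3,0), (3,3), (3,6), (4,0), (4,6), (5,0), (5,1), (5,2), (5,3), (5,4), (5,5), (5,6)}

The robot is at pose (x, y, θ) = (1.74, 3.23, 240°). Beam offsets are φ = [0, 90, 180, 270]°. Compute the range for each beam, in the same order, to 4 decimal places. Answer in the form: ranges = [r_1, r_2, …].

beam 1: φ=0°, α=240°
  dir = (cos 240°, sin 240°) = (-0.5000, -0.8660); from cell (1,3)
  next x-line at t=1.4800, next y-line at t=0.2656; Δt_x=2.0000, Δt_y=1.1547
    y: enter (1,2) at t=0.2656 ← occupied
  → r_1 = 0.2656
beam 2: φ=90°, α=330°
  dir = (cos 330°, sin 330°) = (0.8660, -0.5000); from cell (1,3)
  next x-line at t=0.3002, next y-line at t=0.4600; Δt_x=1.1547, Δt_y=2.0000
    x: enter (2,3) at t=0.3002 ← occupied
  → r_2 = 0.3002
beam 3: φ=180°, α=60°
  dir = (cos 60°, sin 60°) = (0.5000, 0.8660); from cell (1,3)
  next x-line at t=0.5200, next y-line at t=0.8891; Δt_x=2.0000, Δt_y=1.1547
    x: enter (2,3) at t=0.5200 ← occupied
  → r_3 = 0.5200
beam 4: φ=270°, α=150°
  dir = (cos 150°, sin 150°) = (-0.8660, 0.5000); from cell (1,3)
  next x-line at t=0.8545, next y-line at t=1.5400; Δt_x=1.1547, Δt_y=2.0000
    x: enter (0,3) at t=0.8545 ← occupied
  → r_4 = 0.8545

ranges = [0.2656, 0.3002, 0.5200, 0.8545]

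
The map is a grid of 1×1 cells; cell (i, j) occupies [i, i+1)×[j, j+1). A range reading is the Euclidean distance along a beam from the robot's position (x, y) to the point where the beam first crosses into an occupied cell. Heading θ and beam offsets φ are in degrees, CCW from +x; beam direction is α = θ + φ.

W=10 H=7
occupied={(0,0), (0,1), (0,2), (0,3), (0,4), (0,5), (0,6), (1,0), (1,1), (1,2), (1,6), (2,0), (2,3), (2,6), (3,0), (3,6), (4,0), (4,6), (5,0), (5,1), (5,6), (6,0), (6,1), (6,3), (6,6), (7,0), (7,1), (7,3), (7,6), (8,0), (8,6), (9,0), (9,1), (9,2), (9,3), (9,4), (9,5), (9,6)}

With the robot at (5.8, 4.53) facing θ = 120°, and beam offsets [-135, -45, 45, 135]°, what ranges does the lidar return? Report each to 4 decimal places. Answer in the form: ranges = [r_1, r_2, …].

beam 1: φ=-135°, α=345°
  dir = (cos 345°, sin 345°) = (0.9659, -0.2588); from cell (5,4)
  next x-line at t=0.2071, next y-line at t=2.0478; Δt_x=1.0353, Δt_y=3.8637
    x: enter (6,4) at t=0.2071
    x: enter (7,4) at t=1.2423
    y: enter (7,3) at t=2.0478 ← occupied
  → r_1 = 2.0478
beam 2: φ=-45°, α=75°
  dir = (cos 75°, sin 75°) = (0.2588, 0.9659); from cell (5,4)
  next x-line at t=0.7727, next y-line at t=0.4866; Δt_x=3.8637, Δt_y=1.0353
    y: enter (5,5) at t=0.4866
    x: enter (6,5) at t=0.7727
    y: enter (6,6) at t=1.5219 ← occupied
  → r_2 = 1.5219
beam 3: φ=45°, α=165°
  dir = (cos 165°, sin 165°) = (-0.9659, 0.2588); from cell (5,4)
  next x-line at t=0.8282, next y-line at t=1.8159; Δt_x=1.0353, Δt_y=3.8637
    x: enter (4,4) at t=0.8282
    y: enter (4,5) at t=1.8159
    x: enter (3,5) at t=1.8635
    x: enter (2,5) at t=2.8988
    x: enter (1,5) at t=3.9340
    x: enter (0,5) at t=4.9693 ← occupied
  → r_3 = 4.9693
beam 4: φ=135°, α=255°
  dir = (cos 255°, sin 255°) = (-0.2588, -0.9659); from cell (5,4)
  next x-line at t=3.0910, next y-line at t=0.5487; Δt_x=3.8637, Δt_y=1.0353
    y: enter (5,3) at t=0.5487
    y: enter (5,2) at t=1.5840
    y: enter (5,1) at t=2.6192 ← occupied
  → r_4 = 2.6192

ranges = [2.0478, 1.5219, 4.9693, 2.6192]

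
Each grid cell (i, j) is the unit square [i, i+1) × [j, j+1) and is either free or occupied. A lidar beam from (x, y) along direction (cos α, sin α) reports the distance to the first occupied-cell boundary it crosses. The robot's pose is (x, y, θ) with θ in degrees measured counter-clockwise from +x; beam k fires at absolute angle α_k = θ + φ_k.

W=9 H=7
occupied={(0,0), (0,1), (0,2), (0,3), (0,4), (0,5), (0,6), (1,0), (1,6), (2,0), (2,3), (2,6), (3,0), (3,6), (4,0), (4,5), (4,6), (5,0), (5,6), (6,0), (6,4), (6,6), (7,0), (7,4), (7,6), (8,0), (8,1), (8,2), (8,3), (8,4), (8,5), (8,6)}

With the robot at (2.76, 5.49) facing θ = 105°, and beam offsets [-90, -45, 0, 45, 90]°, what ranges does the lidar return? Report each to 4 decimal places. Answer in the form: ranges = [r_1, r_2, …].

ranges = [1.2837, 0.5889, 0.5280, 1.0200, 1.8221]

beam 1: φ=-90°, α=15°
  direction (0.9659, 0.2588); cell (2,5); t to first gridline: x 0.2485, y 1.9705 (then +1.0353 / +3.8637)
    (3,5) via x @ 0.2485
    (4,5) via x @ 1.2837  # hit
  → r_1 = 1.2837
beam 2: φ=-45°, α=60°
  direction (0.5000, 0.8660); cell (2,5); t to first gridline: x 0.4800, y 0.5889 (then +2.0000 / +1.1547)
    (3,5) via x @ 0.4800
    (3,6) via y @ 0.5889  # hit
  → r_2 = 0.5889
beam 3: φ=0°, α=105°
  direction (-0.2588, 0.9659); cell (2,5); t to first gridline: x 2.9364, y 0.5280 (then +3.8637 / +1.0353)
    (2,6) via y @ 0.5280  # hit
  → r_3 = 0.5280
beam 4: φ=45°, α=150°
  direction (-0.8660, 0.5000); cell (2,5); t to first gridline: x 0.8776, y 1.0200 (then +1.1547 / +2.0000)
    (1,5) via x @ 0.8776
    (1,6) via y @ 1.0200  # hit
  → r_4 = 1.0200
beam 5: φ=90°, α=195°
  direction (-0.9659, -0.2588); cell (2,5); t to first gridline: x 0.7868, y 1.8932 (then +1.0353 / +3.8637)
    (1,5) via x @ 0.7868
    (0,5) via x @ 1.8221  # hit
  → r_5 = 1.8221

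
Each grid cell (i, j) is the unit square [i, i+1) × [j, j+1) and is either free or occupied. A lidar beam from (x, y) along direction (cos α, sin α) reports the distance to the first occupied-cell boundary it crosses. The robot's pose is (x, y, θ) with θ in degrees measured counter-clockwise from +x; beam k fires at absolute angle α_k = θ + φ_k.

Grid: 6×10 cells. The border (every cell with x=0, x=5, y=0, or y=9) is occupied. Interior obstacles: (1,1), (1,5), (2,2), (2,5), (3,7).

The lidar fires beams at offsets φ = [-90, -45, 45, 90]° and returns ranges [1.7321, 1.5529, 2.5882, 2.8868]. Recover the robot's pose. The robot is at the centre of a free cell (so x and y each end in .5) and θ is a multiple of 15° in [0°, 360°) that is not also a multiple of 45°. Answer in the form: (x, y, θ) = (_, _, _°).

(x, y, θ) = (2.5, 4.5, 300°)

The pose lattice has 27·16 = 432 candidates. Test each by forward raycasting.
  (4.5, 5.5, 75°): beam 1 = 0.5176 ≠ 1.7321 ✗
  (2.5, 7.5, 285°): beam 1 = 1.5529 ≠ 1.7321 ✗
  (3.5, 2.5, 75°): beam 1 = 1.5529 ≠ 1.7321 ✗
  (2.5, 8.5, 75°): beam 1 = 2.5882 ≠ 1.7321 ✗
  …
  (2.5, 4.5, 300°): r_1=1.7321, r_2=1.5529, r_3=2.5882, r_4=2.8868 — all match ✓
No second candidate reproduces the full scan.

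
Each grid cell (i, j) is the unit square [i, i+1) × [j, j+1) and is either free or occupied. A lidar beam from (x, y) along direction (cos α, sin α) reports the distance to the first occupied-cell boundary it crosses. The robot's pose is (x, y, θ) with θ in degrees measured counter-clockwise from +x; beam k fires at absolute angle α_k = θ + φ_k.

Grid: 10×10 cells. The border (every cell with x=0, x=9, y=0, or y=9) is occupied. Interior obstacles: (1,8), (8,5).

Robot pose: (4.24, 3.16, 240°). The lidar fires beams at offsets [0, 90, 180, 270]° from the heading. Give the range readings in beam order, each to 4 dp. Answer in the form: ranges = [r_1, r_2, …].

beam 1: φ=0°, α=240°
  direction (-0.5000, -0.8660); cell (4,3); t to first gridline: x 0.4800, y 0.1848 (then +2.0000 / +1.1547)
    (4,2) via y @ 0.1848
    (3,2) via x @ 0.4800
    (3,1) via y @ 1.3395
    (2,1) via x @ 2.4800
    (2,0) via y @ 2.4942  # hit
  → r_1 = 2.4942
beam 2: φ=90°, α=330°
  direction (0.8660, -0.5000); cell (4,3); t to first gridline: x 0.8776, y 0.3200 (then +1.1547 / +2.0000)
    (4,2) via y @ 0.3200
    (5,2) via x @ 0.8776
    (6,2) via x @ 2.0323
    (6,1) via y @ 2.3200
    (7,1) via x @ 3.1870
    (7,0) via y @ 4.3200  # hit
  → r_2 = 4.3200
beam 3: φ=180°, α=60°
  direction (0.5000, 0.8660); cell (4,3); t to first gridline: x 1.5200, y 0.9699 (then +2.0000 / +1.1547)
    (4,4) via y @ 0.9699
    (5,4) via x @ 1.5200
    (5,5) via y @ 2.1246
    (5,6) via y @ 3.2793
    (6,6) via x @ 3.5200
    (6,7) via y @ 4.4341
    (7,7) via x @ 5.5200
    (7,8) via y @ 5.5888
    (7,9) via y @ 6.7435  # hit
  → r_3 = 6.7435
beam 4: φ=270°, α=150°
  direction (-0.8660, 0.5000); cell (4,3); t to first gridline: x 0.2771, y 1.6800 (then +1.1547 / +2.0000)
    (3,3) via x @ 0.2771
    (2,3) via x @ 1.4318
    (2,4) via y @ 1.6800
    (1,4) via x @ 2.5865
    (1,5) via y @ 3.6800
    (0,5) via x @ 3.7412  # hit
  → r_4 = 3.7412

ranges = [2.4942, 4.3200, 6.7435, 3.7412]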